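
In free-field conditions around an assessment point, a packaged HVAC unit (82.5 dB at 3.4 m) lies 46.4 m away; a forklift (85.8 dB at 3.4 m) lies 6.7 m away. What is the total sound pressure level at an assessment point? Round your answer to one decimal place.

80.0 dB

Propagate each source to the receiver with L = L_ref − 20·log₁₀(r/r_ref), then add intensities.
packaged HVAC unit: 82.5 − 20·log₁₀(46.4/3.4) = 82.5 − 22.70 = 59.80 dB.
forklift: 85.8 − 20·log₁₀(6.7/3.4) = 85.8 − 5.89 = 79.91 dB.
Σ 10^(L/10) = 9.886e+07 → L_total = 10·log₁₀(9.886e+07) = 79.95 dB.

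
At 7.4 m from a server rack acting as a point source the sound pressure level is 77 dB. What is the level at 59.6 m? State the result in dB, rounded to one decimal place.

58.9 dB

Spherical spreading from a point source gives a 20·log₁₀(r₂/r₁) drop.
L₂ = 77 − 20·log₁₀(59.6/7.4) = 77 − 18.120 = 58.88 dB.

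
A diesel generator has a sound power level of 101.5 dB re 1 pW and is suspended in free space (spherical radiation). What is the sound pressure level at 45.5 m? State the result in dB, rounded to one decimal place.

57.3 dB

The power spreads over a sphere of area 4π·r², so L_p = L_w − 10·log₁₀(4π·r²).
4π·r² = 2.602e+04 m², 10·log₁₀ of that is 44.152 dB.
L_p = 101.5 − 44.152 = 57.35 dB.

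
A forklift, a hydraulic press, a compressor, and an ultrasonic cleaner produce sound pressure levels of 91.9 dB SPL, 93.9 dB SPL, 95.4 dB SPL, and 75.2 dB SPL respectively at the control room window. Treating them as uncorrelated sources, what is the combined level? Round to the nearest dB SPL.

Incoherent sources combine by intensity addition: L_total = 10·log₁₀(Σ 10^(L_i/10)).
Σ 10^(L/10) = 10^(91.9/10) + 10^(93.9/10) + 10^(95.4/10) + 10^(75.2/10) = 7.504e+09.
L_total = 10·log₁₀(7.504e+09) = 98.75 dB SPL.

99 dB SPL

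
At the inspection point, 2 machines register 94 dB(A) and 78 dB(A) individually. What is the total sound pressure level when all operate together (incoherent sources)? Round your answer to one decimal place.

94.1 dB(A)

Incoherent sources combine by intensity addition: L_total = 10·log₁₀(Σ 10^(L_i/10)).
Σ 10^(L/10) = 10^(94/10) + 10^(78/10) = 2.575e+09.
L_total = 10·log₁₀(2.575e+09) = 94.11 dB(A).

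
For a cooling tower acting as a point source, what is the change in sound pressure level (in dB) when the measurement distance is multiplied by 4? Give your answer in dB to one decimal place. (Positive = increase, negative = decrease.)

A point source loses 6 dB per doubling of distance; generally ΔL = −20·log₁₀(r₂/r₁).
ΔL = −20·log₁₀(4) = -12.04 dB.

-12.0 dB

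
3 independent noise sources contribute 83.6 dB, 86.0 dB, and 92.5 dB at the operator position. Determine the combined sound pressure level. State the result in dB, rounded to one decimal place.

93.8 dB

Incoherent sources combine by intensity addition: L_total = 10·log₁₀(Σ 10^(L_i/10)).
Σ 10^(L/10) = 10^(83.6/10) + 10^(86.0/10) + 10^(92.5/10) = 2.405e+09.
L_total = 10·log₁₀(2.405e+09) = 93.81 dB.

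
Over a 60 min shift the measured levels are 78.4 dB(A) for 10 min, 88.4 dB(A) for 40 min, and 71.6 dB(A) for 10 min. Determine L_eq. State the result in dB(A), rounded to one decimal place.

86.8 dB(A)

The energy average is taken in the linear domain: L_eq = 10·log₁₀[(Σ tᵢ·10^(Lᵢ/10))/T], T = 60 min.
Σ tᵢ·10^(Lᵢ/10) = 10·10^(78.4/10) + 40·10^(88.4/10) + 10·10^(71.6/10) = 2.851e+10.
L_eq = 10·log₁₀(2.851e+10/60) = 86.77 dB(A).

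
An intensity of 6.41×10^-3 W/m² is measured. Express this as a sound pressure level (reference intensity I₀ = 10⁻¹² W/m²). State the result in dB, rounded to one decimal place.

L = 10·log₁₀(I/I₀) = 10·log₁₀(6.41×10^-3/10⁻¹²) = 10·log₁₀(6.41×10^9).
L = 10·(0.8069 + 9) = 98.07 dB.

98.1 dB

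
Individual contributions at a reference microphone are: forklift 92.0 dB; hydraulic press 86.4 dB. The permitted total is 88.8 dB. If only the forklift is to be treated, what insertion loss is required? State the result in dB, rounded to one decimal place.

6.9 dB

The untreated sources together contribute 10^(86.4/10) = 4.365e+08, i.e. 86.40 dB.
To meet 88.8 dB overall, the treated forklift may contribute at most 10^(88.8/10) − 4.365e+08 = 3.221e+08, i.e. 85.08 dB.
Required insertion loss = 92.0 − 85.08 = 6.92 dB.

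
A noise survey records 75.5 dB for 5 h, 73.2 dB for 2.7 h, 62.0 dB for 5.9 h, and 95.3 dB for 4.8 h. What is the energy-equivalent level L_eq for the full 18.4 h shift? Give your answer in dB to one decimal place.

The energy average is taken in the linear domain: L_eq = 10·log₁₀[(Σ tᵢ·10^(Lᵢ/10))/T], T = 18.4 h.
Σ tᵢ·10^(Lᵢ/10) = 5·10^(75.5/10) + 2.7·10^(73.2/10) + 5.9·10^(62.0/10) + 4.8·10^(95.3/10) = 1.651e+10.
L_eq = 10·log₁₀(1.651e+10/18.4) = 89.53 dB.

89.5 dB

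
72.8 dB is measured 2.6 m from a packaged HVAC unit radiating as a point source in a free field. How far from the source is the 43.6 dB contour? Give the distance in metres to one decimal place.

75.0 m

For a point source L₁ − L₂ = 20·log₁₀(r₂/r₁), so r₂ = r₁·10^((L₁−L₂)/20).
r₂ = 2.6·10^((72.8−43.6)/20) = 2.6·10^(29.2/20) = 74.98 m.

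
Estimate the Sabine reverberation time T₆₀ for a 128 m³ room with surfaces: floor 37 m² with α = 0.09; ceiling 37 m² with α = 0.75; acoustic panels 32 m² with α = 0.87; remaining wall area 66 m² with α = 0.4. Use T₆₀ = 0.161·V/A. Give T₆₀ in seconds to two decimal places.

Total absorption A = 37·0.09 + 37·0.75 + 32·0.87 + 66·0.4 = 85.32 m² sabins.
T₆₀ = 0.161·V/A = 0.161·128/85.32 = 0.242 s.

0.24 s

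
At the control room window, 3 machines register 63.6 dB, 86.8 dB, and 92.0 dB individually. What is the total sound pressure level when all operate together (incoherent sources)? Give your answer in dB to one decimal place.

Incoherent sources combine by intensity addition: L_total = 10·log₁₀(Σ 10^(L_i/10)).
Σ 10^(L/10) = 10^(63.6/10) + 10^(86.8/10) + 10^(92.0/10) = 2.066e+09.
L_total = 10·log₁₀(2.066e+09) = 93.15 dB.

93.2 dB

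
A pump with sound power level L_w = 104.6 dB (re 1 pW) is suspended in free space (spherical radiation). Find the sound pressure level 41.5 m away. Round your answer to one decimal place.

61.2 dB

The power spreads over a sphere of area 4π·r², so L_p = L_w − 10·log₁₀(4π·r²).
4π·r² = 2.164e+04 m², 10·log₁₀ of that is 43.353 dB.
L_p = 104.6 − 43.353 = 61.25 dB.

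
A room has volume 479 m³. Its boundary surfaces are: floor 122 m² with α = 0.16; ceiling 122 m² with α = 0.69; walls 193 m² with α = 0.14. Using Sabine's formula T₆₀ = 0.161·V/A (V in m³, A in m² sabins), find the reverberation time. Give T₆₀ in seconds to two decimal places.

0.59 s

Total absorption A = 122·0.16 + 122·0.69 + 193·0.14 = 130.72 m² sabins.
T₆₀ = 0.161·V/A = 0.161·479/130.72 = 0.590 s.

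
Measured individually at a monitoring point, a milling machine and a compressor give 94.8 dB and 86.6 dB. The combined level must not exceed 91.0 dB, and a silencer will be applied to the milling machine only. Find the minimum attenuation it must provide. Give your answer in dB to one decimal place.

Everything except the milling machine sums to 10^(86.6/10) = 4.571e+08 in linear terms, 86.60 dB.
The limit corresponds to 10^(91.0/10) = 1.259e+09; subtracting the fixed part leaves 8.018e+08 for the milling machine, i.e. 89.04 dB.
So the milling machine must be reduced from 94.8 to 89.04 dB: IL = 5.76 dB.

5.8 dB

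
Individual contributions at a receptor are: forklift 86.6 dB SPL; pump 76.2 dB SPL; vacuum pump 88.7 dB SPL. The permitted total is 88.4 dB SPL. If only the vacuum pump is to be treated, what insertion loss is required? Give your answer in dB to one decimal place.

Everything except the vacuum pump sums to 10^(86.6/10) + 10^(76.2/10) = 4.988e+08 in linear terms, 86.98 dB SPL.
The limit corresponds to 10^(88.4/10) = 6.918e+08; subtracting the fixed part leaves 1.931e+08 for the vacuum pump, i.e. 82.86 dB SPL.
Required insertion loss = 88.7 − 82.86 = 5.84 dB.

5.8 dB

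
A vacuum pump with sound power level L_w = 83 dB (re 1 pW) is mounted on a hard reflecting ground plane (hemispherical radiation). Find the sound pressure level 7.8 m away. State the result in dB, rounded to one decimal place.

The power spreads over a hemisphere of area 2π·r², so L_p = L_w − 10·log₁₀(2π·r²).
2π·r² = 382.3 m², 10·log₁₀ of that is 25.824 dB.
L_p = 83 − 25.824 = 57.18 dB.

57.2 dB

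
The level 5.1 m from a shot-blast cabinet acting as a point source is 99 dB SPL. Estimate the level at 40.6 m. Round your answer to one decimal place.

81.0 dB SPL

For a point source, L₂ = L₁ − 20·log₁₀(r₂/r₁).
L₂ = 99 − 20·log₁₀(40.6/5.1) = 99 − 18.019 = 80.98 dB SPL.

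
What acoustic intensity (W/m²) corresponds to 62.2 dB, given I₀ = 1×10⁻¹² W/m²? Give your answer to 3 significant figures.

1.66e-06 W/m²

I/I₀ = 10^(62.2/10) = 1.66e+06, so I = 1.66e+06 × 10⁻¹² W/m².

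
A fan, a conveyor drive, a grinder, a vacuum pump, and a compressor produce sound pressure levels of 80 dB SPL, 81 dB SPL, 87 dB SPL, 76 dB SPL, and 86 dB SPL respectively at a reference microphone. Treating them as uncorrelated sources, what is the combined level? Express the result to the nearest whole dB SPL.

91 dB SPL

For uncorrelated sources the intensities add, so convert each level to linear form, sum, and take 10·log₁₀ of the total.
Σ 10^(L/10) = 10^(80/10) + 10^(81/10) + 10^(87/10) + 10^(76/10) + 10^(86/10) = 1.165e+09.
L_total = 10·log₁₀(1.165e+09) = 90.66 dB SPL.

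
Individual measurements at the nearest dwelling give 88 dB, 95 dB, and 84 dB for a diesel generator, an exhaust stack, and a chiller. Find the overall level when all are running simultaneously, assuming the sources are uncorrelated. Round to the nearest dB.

96 dB

Incoherent sources combine by intensity addition: L_total = 10·log₁₀(Σ 10^(L_i/10)).
Σ 10^(L/10) = 10^(88/10) + 10^(95/10) + 10^(84/10) = 4.044e+09.
L_total = 10·log₁₀(4.044e+09) = 96.07 dB.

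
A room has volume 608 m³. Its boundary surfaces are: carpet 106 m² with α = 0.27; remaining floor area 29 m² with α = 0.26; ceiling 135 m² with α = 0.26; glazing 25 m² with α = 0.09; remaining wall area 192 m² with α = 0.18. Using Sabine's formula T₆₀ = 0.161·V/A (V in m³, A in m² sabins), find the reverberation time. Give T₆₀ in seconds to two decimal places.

0.91 s

A = Σ Sᵢαᵢ = 106·0.27 + 29·0.26 + 135·0.26 + 25·0.09 + 192·0.18 = 108.07 m².
T₆₀ = 0.161·V/A = 0.161·608/108.07 = 0.906 s.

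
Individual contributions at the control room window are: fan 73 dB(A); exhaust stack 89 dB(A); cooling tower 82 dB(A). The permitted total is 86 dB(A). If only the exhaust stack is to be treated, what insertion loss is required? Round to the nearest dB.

Fixed contribution from the other sources: Σ 10^(L/10) = 10^(73/10) + 10^(82/10) = 1.784e+08 (82.51 dB(A)).
To meet 86 dB(A) overall, the treated exhaust stack may contribute at most 10^(86/10) − 1.784e+08 = 2.197e+08, i.e. 83.42 dB(A).
So the exhaust stack must be reduced from 89 to 83.42 dB(A): IL = 5.58 dB.

6 dB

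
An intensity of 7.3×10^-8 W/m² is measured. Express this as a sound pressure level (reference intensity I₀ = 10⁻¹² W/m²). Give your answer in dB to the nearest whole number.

Dividing by I₀ shifts the exponent by 12: I/I₀ = 7.3×10^4.
L = 10·(0.8633 + 4) = 48.63 dB.

49 dB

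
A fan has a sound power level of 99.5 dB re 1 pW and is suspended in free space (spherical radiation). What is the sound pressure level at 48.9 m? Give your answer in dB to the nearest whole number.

The power spreads over a sphere of area 4π·r², so L_p = L_w − 10·log₁₀(4π·r²).
4π·r² = 3.005e+04 m², 10·log₁₀ of that is 44.778 dB.
L_p = 99.5 − 44.778 = 54.72 dB.

55 dB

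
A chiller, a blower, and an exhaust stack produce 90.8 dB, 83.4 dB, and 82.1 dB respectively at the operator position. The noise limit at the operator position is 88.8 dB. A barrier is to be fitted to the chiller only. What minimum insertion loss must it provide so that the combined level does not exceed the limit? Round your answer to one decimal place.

Everything except the chiller sums to 10^(83.4/10) + 10^(82.1/10) = 3.810e+08 in linear terms, 85.81 dB.
To meet 88.8 dB overall, the treated chiller may contribute at most 10^(88.8/10) − 3.810e+08 = 3.776e+08, i.e. 85.77 dB.
So the chiller must be reduced from 90.8 to 85.77 dB: IL = 5.03 dB.

5.0 dB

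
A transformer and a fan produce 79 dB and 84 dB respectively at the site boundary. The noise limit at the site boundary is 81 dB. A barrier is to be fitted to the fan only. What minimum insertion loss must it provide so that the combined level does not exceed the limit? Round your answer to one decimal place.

7.3 dB

The untreated sources together contribute 10^(79/10) = 7.943e+07, i.e. 79.00 dB.
To meet 81 dB overall, the treated fan may contribute at most 10^(81/10) − 7.943e+07 = 4.646e+07, i.e. 76.67 dB.
So the fan must be reduced from 84 to 76.67 dB: IL = 7.33 dB.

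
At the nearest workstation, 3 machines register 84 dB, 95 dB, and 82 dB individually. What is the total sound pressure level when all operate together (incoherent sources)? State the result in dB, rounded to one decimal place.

95.5 dB

For uncorrelated sources the intensities add, so convert each level to linear form, sum, and take 10·log₁₀ of the total.
Σ 10^(L/10) = 10^(84/10) + 10^(95/10) + 10^(82/10) = 3.572e+09.
L_total = 10·log₁₀(3.572e+09) = 95.53 dB.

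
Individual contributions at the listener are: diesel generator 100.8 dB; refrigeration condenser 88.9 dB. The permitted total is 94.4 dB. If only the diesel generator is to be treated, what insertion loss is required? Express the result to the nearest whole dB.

The untreated sources together contribute 10^(88.9/10) = 7.762e+08, i.e. 88.90 dB.
To meet 94.4 dB overall, the treated diesel generator may contribute at most 10^(94.4/10) − 7.762e+08 = 1.978e+09, i.e. 92.96 dB.
So the diesel generator must be reduced from 100.8 to 92.96 dB: IL = 7.84 dB.

8 dB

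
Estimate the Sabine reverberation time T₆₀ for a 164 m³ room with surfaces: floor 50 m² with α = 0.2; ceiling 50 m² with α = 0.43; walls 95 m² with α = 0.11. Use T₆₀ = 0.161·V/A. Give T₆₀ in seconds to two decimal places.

0.63 s

Summing Sᵢαᵢ: 50·0.2 + 50·0.43 + 95·0.11 = 41.95 m².
T₆₀ = 0.161 × 164 / 41.95 = 0.629 s.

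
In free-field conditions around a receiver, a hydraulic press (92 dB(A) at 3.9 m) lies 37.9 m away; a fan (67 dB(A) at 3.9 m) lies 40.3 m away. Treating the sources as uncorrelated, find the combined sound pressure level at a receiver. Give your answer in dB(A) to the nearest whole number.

72 dB(A)

Propagate each source to the receiver with L = L_ref − 20·log₁₀(r/r_ref), then add intensities.
hydraulic press: 92 − 20·log₁₀(37.9/3.9) = 92 − 19.75 = 72.25 dB(A).
fan: 67 − 20·log₁₀(40.3/3.9) = 67 − 20.28 = 46.72 dB(A).
Σ 10^(L/10) = 1.683e+07 → L_total = 10·log₁₀(1.683e+07) = 72.26 dB(A).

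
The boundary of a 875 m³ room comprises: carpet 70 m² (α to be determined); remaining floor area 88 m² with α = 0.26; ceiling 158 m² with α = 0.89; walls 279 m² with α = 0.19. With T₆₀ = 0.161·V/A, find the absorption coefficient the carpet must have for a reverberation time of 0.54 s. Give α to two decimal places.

0.63

From T₆₀ = 0.161·V/A, the target T₆₀ = 0.54 s needs A = 0.161·875/0.54 = 260.88 m².
Absorption from the other surfaces = 88·0.26 + 158·0.89 + 279·0.19 = 216.51 m², so the carpet must supply 44.37 m² over 70 m².
α = 44.37/70 = 0.634.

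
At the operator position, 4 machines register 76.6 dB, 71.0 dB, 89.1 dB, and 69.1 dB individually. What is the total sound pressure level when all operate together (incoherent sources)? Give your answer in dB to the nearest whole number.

Incoherent sources combine by intensity addition: L_total = 10·log₁₀(Σ 10^(L_i/10)).
Σ 10^(L/10) = 10^(76.6/10) + 10^(71.0/10) + 10^(89.1/10) + 10^(69.1/10) = 8.793e+08.
L_total = 10·log₁₀(8.793e+08) = 89.44 dB.

89 dB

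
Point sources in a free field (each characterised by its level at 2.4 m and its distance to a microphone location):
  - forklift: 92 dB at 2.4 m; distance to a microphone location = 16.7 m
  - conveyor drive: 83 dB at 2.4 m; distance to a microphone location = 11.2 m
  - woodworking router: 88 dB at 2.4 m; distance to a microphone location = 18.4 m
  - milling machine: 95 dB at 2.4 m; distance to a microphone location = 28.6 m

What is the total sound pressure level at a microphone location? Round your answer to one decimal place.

78.7 dB

Apply inverse-square spreading to bring every level to the receiver, then sum 10^(L/10).
forklift: 92 − 20·log₁₀(16.7/2.4) = 92 − 16.85 = 75.15 dB.
conveyor drive: 83 − 20·log₁₀(11.2/2.4) = 83 − 13.38 = 69.62 dB.
woodworking router: 88 − 20·log₁₀(18.4/2.4) = 88 − 17.69 = 70.31 dB.
milling machine: 95 − 20·log₁₀(28.6/2.4) = 95 − 21.52 = 73.48 dB.
Σ 10^(L/10) = 7.490e+07 → L_total = 10·log₁₀(7.490e+07) = 78.74 dB.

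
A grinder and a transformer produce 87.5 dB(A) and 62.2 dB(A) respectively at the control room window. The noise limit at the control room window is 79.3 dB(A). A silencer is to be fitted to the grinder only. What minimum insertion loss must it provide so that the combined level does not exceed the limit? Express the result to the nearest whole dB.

8 dB

Fixed contribution from the other source: Σ 10^(L/10) = 10^(62.2/10) = 1.660e+06 (62.20 dB(A)).
The limit corresponds to 10^(79.3/10) = 8.511e+07; subtracting the fixed part leaves 8.345e+07 for the grinder, i.e. 79.21 dB(A).
Required insertion loss = 87.5 − 79.21 = 8.29 dB.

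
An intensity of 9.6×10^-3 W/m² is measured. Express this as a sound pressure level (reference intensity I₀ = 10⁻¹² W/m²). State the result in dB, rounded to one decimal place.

L = 10·log₁₀(I/I₀) = 10·log₁₀(9.6×10^-3/10⁻¹²) = 10·log₁₀(9.6×10^9).
L = 10·(0.9823 + 9) = 99.82 dB.

99.8 dB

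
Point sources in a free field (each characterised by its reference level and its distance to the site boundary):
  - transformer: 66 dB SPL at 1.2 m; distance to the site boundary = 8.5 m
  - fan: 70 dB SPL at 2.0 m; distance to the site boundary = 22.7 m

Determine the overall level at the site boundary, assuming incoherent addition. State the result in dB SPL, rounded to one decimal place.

52.0 dB SPL

First find each source's level at the receiver (point-source: −20·log₁₀(r/r_ref)), then combine on an intensity basis.
transformer: 66 − 20·log₁₀(8.5/1.2) = 66 − 17.00 = 49.00 dB SPL.
fan: 70 − 20·log₁₀(22.7/2.0) = 70 − 21.10 = 48.90 dB SPL.
Σ 10^(L/10) = 1.570e+05 → L_total = 10·log₁₀(1.570e+05) = 51.96 dB SPL.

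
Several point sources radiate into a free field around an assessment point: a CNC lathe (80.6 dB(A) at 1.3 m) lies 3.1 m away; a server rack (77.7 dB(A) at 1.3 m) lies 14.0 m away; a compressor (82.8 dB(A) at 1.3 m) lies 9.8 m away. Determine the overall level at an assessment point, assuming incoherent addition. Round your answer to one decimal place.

Propagate each source to the receiver with L = L_ref − 20·log₁₀(r/r_ref), then add intensities.
CNC lathe: 80.6 − 20·log₁₀(3.1/1.3) = 80.6 − 7.55 = 73.05 dB(A).
server rack: 77.7 − 20·log₁₀(14.0/1.3) = 77.7 − 20.64 = 57.06 dB(A).
compressor: 82.8 − 20·log₁₀(9.8/1.3) = 82.8 − 17.55 = 65.25 dB(A).
Σ 10^(L/10) = 2.405e+07 → L_total = 10·log₁₀(2.405e+07) = 73.81 dB(A).

73.8 dB(A)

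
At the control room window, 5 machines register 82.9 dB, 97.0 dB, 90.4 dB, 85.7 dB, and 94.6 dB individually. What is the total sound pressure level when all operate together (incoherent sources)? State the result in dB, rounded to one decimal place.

For uncorrelated sources the intensities add, so convert each level to linear form, sum, and take 10·log₁₀ of the total.
Σ 10^(L/10) = 10^(82.9/10) + 10^(97.0/10) + 10^(90.4/10) + 10^(85.7/10) + 10^(94.6/10) = 9.559e+09.
L_total = 10·log₁₀(9.559e+09) = 99.80 dB.

99.8 dB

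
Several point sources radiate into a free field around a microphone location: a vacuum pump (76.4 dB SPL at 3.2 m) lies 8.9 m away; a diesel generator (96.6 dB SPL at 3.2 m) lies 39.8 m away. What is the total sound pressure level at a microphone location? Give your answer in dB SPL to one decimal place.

75.5 dB SPL

Propagate each source to the receiver with L = L_ref − 20·log₁₀(r/r_ref), then add intensities.
vacuum pump: 76.4 − 20·log₁₀(8.9/3.2) = 76.4 − 8.88 = 67.52 dB SPL.
diesel generator: 96.6 − 20·log₁₀(39.8/3.2) = 96.6 − 21.89 = 74.71 dB SPL.
Σ 10^(L/10) = 3.519e+07 → L_total = 10·log₁₀(3.519e+07) = 75.46 dB SPL.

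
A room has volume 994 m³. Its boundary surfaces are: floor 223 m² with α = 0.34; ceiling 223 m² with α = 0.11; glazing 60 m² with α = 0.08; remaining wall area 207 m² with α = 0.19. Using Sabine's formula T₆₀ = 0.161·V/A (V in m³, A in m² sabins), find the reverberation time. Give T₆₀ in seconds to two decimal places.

Total absorption A = 223·0.34 + 223·0.11 + 60·0.08 + 207·0.19 = 144.48 m² sabins.
T₆₀ = 0.161·V/A = 0.161·994/144.48 = 1.108 s.

1.11 s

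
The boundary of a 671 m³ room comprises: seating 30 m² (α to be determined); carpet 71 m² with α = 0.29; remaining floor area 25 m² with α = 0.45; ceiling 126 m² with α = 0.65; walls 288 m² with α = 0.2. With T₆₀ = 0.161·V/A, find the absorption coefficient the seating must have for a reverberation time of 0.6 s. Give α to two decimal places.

0.29

Required total absorption A = 0.161·671/0.6 = 180.05 m².
Absorption from the other surfaces = 71·0.29 + 25·0.45 + 126·0.65 + 288·0.2 = 171.34 m², so the seating must supply 8.71 m² over 30 m².
α = 8.71/30 = 0.290.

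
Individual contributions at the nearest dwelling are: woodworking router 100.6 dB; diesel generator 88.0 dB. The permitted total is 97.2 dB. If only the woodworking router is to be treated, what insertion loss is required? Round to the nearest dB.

The untreated sources together contribute 10^(88.0/10) = 6.310e+08, i.e. 88.00 dB.
To meet 97.2 dB overall, the treated woodworking router may contribute at most 10^(97.2/10) − 6.310e+08 = 4.617e+09, i.e. 96.64 dB.
So the woodworking router must be reduced from 100.6 to 96.64 dB: IL = 3.96 dB.

4 dB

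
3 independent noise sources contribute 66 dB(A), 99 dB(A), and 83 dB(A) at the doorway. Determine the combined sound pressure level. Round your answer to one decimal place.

99.1 dB(A)

Incoherent sources combine by intensity addition: L_total = 10·log₁₀(Σ 10^(L_i/10)).
Σ 10^(L/10) = 10^(66/10) + 10^(99/10) + 10^(83/10) = 8.147e+09.
L_total = 10·log₁₀(8.147e+09) = 99.11 dB(A).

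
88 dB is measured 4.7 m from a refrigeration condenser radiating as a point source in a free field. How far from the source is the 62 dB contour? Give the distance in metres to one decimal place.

Point-source spreading drops the level by 20·log₁₀(r₂/r₁); inverting, r₂/r₁ = 10^(ΔL/20).
r₂ = 4.7·10^((88−62)/20) = 4.7·10^(26.0/20) = 93.78 m.

93.8 m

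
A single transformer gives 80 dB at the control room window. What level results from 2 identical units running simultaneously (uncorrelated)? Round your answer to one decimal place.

With 2 equal, uncorrelated contributions the intensity is 2× that of one unit, giving a rise of 10·log₁₀ 2.
L_total = 80 + 10·log₁₀(2) = 80 + 3.010 = 83.01 dB.

83.0 dB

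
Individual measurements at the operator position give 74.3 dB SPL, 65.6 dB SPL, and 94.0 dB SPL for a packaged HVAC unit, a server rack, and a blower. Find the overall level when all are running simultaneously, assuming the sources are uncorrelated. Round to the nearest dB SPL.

94 dB SPL

For uncorrelated sources the intensities add, so convert each level to linear form, sum, and take 10·log₁₀ of the total.
Σ 10^(L/10) = 10^(74.3/10) + 10^(65.6/10) + 10^(94.0/10) = 2.542e+09.
L_total = 10·log₁₀(2.542e+09) = 94.05 dB SPL.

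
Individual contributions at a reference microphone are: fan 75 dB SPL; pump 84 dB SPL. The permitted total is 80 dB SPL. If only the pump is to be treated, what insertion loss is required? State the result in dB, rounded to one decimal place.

5.7 dB

Fixed contribution from the other source: Σ 10^(L/10) = 10^(75/10) = 3.162e+07 (75.00 dB SPL).
The limit corresponds to 10^(80/10) = 1.000e+08; subtracting the fixed part leaves 6.838e+07 for the pump, i.e. 78.35 dB SPL.
So the pump must be reduced from 84 to 78.35 dB SPL: IL = 5.65 dB.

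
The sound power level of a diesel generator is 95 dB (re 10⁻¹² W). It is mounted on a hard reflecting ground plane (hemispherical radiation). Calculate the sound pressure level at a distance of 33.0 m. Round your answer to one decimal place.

56.6 dB

L_p = L_w − 10·log₁₀(2π·r²) with r = 33.0 m.
2π·r² = 6842 m², 10·log₁₀ of that is 38.352 dB.
L_p = 95 − 38.352 = 56.65 dB.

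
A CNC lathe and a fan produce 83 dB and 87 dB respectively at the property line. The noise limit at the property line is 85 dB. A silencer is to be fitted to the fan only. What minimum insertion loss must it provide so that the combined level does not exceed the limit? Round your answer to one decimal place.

6.3 dB

The untreated sources together contribute 10^(83/10) = 1.995e+08, i.e. 83.00 dB.
The limit corresponds to 10^(85/10) = 3.162e+08; subtracting the fixed part leaves 1.167e+08 for the fan, i.e. 80.67 dB.
So the fan must be reduced from 87 to 80.67 dB: IL = 6.33 dB.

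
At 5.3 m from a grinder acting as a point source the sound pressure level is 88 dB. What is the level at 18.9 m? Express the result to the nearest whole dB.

77 dB

Point-source attenuation: ΔL = 20·log₁₀(r₂/r₁) = 20·log₁₀(18.9/5.3) = 11.044 dB.
L₂ = 88 − 20·log₁₀(18.9/5.3) = 88 − 11.044 = 76.96 dB.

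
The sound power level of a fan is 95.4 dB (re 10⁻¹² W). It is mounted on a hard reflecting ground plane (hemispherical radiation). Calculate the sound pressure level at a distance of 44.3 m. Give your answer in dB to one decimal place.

Free-field hemispherical radiation: L_p = L_w − 10·log₁₀(2π·r²), r = 44.3 m.
2π·r² = 1.233e+04 m², 10·log₁₀ of that is 40.910 dB.
L_p = 95.4 − 40.910 = 54.49 dB.

54.5 dB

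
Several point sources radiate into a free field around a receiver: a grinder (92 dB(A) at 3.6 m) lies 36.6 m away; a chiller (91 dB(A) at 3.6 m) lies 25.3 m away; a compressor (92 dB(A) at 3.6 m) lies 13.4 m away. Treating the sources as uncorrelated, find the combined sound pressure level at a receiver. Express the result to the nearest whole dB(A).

Propagate each source to the receiver with L = L_ref − 20·log₁₀(r/r_ref), then add intensities.
grinder: 92 − 20·log₁₀(36.6/3.6) = 92 − 20.14 = 71.86 dB(A).
chiller: 91 − 20·log₁₀(25.3/3.6) = 91 − 16.94 = 74.06 dB(A).
compressor: 92 − 20·log₁₀(13.4/3.6) = 92 − 11.42 = 80.58 dB(A).
Σ 10^(L/10) = 1.552e+08 → L_total = 10·log₁₀(1.552e+08) = 81.91 dB(A).

82 dB(A)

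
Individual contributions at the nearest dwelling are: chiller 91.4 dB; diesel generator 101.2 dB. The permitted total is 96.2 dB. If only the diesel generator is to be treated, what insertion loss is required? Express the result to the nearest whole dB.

Everything except the diesel generator sums to 10^(91.4/10) = 1.380e+09 in linear terms, 91.40 dB.
To meet 96.2 dB overall, the treated diesel generator may contribute at most 10^(96.2/10) − 1.380e+09 = 2.788e+09, i.e. 94.45 dB.
Required insertion loss = 101.2 − 94.45 = 6.75 dB.

7 dB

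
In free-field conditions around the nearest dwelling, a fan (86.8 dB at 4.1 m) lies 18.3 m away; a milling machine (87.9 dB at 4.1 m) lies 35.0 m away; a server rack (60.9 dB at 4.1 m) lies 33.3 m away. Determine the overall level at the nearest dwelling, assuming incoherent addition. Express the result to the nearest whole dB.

75 dB

Propagate each source to the receiver with L = L_ref − 20·log₁₀(r/r_ref), then add intensities.
fan: 86.8 − 20·log₁₀(18.3/4.1) = 86.8 − 12.99 = 73.81 dB.
milling machine: 87.9 − 20·log₁₀(35.0/4.1) = 87.9 − 18.63 = 69.27 dB.
server rack: 60.9 − 20·log₁₀(33.3/4.1) = 60.9 − 18.19 = 42.71 dB.
Σ 10^(L/10) = 3.250e+07 → L_total = 10·log₁₀(3.250e+07) = 75.12 dB.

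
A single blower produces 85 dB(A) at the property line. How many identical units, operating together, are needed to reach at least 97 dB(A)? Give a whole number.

Need L₁ + 10·log₁₀ N ≥ 97, i.e. log₁₀ N ≥ 1.20.
N ≥ 10^(12.0/10) = 15.849, so N = 16.

16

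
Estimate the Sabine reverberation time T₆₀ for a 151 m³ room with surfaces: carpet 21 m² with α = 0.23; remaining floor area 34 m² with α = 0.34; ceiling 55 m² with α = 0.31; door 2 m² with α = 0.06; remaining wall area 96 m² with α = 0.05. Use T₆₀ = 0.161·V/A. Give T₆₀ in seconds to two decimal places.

Total absorption A = 21·0.23 + 34·0.34 + 55·0.31 + 2·0.06 + 96·0.05 = 38.36 m² sabins.
T₆₀ = 0.161 × 151 / 38.36 = 0.634 s.

0.63 s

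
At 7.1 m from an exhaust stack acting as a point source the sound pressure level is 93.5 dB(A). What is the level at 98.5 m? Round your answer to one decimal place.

70.7 dB(A)

For a point source, L₂ = L₁ − 20·log₁₀(r₂/r₁).
L₂ = 93.5 − 20·log₁₀(98.5/7.1) = 93.5 − 22.844 = 70.66 dB(A).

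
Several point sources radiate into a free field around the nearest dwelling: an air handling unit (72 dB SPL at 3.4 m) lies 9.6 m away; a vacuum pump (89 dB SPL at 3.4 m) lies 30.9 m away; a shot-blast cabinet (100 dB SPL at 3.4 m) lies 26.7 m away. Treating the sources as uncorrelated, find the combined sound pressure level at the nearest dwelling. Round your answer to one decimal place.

82.4 dB SPL

Propagate each source to the receiver with L = L_ref − 20·log₁₀(r/r_ref), then add intensities.
air handling unit: 72 − 20·log₁₀(9.6/3.4) = 72 − 9.02 = 62.98 dB SPL.
vacuum pump: 89 − 20·log₁₀(30.9/3.4) = 89 − 19.17 = 69.83 dB SPL.
shot-blast cabinet: 100 − 20·log₁₀(26.7/3.4) = 100 − 17.90 = 82.10 dB SPL.
Σ 10^(L/10) = 1.738e+08 → L_total = 10·log₁₀(1.738e+08) = 82.40 dB SPL.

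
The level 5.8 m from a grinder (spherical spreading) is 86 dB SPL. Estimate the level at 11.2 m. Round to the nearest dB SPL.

Spherical spreading from a point source gives a 20·log₁₀(r₂/r₁) drop.
L₂ = 86 − 20·log₁₀(11.2/5.8) = 86 − 5.716 = 80.28 dB SPL.

80 dB SPL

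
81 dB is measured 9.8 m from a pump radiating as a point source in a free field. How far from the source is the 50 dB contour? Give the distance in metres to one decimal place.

For a point source L₁ − L₂ = 20·log₁₀(r₂/r₁), so r₂ = r₁·10^((L₁−L₂)/20).
r₂ = 9.8·10^((81−50)/20) = 9.8·10^(31.0/20) = 347.72 m.

347.7 m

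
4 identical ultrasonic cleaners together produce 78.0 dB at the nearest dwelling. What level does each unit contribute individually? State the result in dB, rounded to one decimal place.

For N identical incoherent sources L_total = L₁ + 10·log₁₀ N, so L₁ = 78.0 − 10·log₁₀(4) = 78.0 − 6.021.

72.0 dB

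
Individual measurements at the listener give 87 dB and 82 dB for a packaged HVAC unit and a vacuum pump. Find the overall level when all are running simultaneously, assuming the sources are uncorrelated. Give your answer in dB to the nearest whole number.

For uncorrelated sources the intensities add, so convert each level to linear form, sum, and take 10·log₁₀ of the total.
Σ 10^(L/10) = 10^(87/10) + 10^(82/10) = 6.597e+08.
L_total = 10·log₁₀(6.597e+08) = 88.19 dB.

88 dB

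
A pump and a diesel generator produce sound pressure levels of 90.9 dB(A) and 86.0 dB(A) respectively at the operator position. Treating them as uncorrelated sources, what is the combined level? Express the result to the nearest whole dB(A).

92 dB(A)

For uncorrelated sources the intensities add, so convert each level to linear form, sum, and take 10·log₁₀ of the total.
Σ 10^(L/10) = 10^(90.9/10) + 10^(86.0/10) = 1.628e+09.
L_total = 10·log₁₀(1.628e+09) = 92.12 dB(A).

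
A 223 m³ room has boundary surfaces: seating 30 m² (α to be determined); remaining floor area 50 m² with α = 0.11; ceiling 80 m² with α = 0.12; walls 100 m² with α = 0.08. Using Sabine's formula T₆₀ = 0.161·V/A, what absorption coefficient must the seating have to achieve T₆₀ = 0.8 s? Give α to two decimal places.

A = 0.161·V/T₆₀ = 0.161·223/0.8 = 44.88 m² sabins.
Absorption from the other surfaces = 50·0.11 + 80·0.12 + 100·0.08 = 23.10 m², so the seating must supply 21.78 m² over 30 m².
α = 21.78/30 = 0.726.

0.73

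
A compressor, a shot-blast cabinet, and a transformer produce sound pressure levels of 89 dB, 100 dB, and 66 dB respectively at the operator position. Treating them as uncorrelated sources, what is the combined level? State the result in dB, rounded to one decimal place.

For uncorrelated sources the intensities add, so convert each level to linear form, sum, and take 10·log₁₀ of the total.
Σ 10^(L/10) = 10^(89/10) + 10^(100/10) + 10^(66/10) = 1.080e+10.
L_total = 10·log₁₀(1.080e+10) = 100.33 dB.

100.3 dB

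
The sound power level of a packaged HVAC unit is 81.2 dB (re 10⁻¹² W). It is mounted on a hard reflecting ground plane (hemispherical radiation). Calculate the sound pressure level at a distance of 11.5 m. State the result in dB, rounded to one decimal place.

Free-field hemispherical radiation: L_p = L_w − 10·log₁₀(2π·r²), r = 11.5 m.
2π·r² = 831 m², 10·log₁₀ of that is 29.196 dB.
L_p = 81.2 − 29.196 = 52.00 dB.

52.0 dB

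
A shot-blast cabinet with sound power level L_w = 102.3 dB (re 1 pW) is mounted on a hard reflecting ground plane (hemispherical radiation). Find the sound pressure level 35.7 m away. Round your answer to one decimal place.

The power spreads over a hemisphere of area 2π·r², so L_p = L_w − 10·log₁₀(2π·r²).
2π·r² = 8008 m², 10·log₁₀ of that is 39.035 dB.
L_p = 102.3 − 39.035 = 63.26 dB.

63.3 dB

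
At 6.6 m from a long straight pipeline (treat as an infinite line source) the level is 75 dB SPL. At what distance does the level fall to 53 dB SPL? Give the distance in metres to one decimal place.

1046.0 m

The 22.0 dB drop corresponds to a distance ratio of 10^(22.0/10) for a line source.
r₂ = 6.6·10^((75−53)/10) = 6.6·10^(22.0/10) = 1046.03 m.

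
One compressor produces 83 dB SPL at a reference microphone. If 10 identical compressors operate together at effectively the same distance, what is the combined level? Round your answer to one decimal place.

L_total = L₁ + 10·log₁₀ N for N identical incoherent sources.
L_total = 83 + 10·log₁₀(10) = 83 + 10.000 = 93.00 dB SPL.

93.0 dB SPL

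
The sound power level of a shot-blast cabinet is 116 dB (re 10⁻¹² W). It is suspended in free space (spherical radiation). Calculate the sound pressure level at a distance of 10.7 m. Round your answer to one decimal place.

84.4 dB

Free-field spherical radiation: L_p = L_w − 10·log₁₀(4π·r²), r = 10.7 m.
4π·r² = 1439 m², 10·log₁₀ of that is 31.580 dB.
L_p = 116 − 31.580 = 84.42 dB.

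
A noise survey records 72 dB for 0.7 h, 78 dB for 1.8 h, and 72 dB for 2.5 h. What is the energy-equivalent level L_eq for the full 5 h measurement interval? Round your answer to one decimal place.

L_eq = 10·log₁₀[(1/T)·Σ tᵢ·10^(Lᵢ/10)] with T = 5 h.
Σ tᵢ·10^(Lᵢ/10) = 0.7·10^(72/10) + 1.8·10^(78/10) + 2.5·10^(72/10) = 1.643e+08.
L_eq = 10·log₁₀(1.643e+08/5) = 75.17 dB.

75.2 dB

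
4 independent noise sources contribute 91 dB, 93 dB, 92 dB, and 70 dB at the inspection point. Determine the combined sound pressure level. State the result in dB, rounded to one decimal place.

96.9 dB

For uncorrelated sources the intensities add, so convert each level to linear form, sum, and take 10·log₁₀ of the total.
Σ 10^(L/10) = 10^(91/10) + 10^(93/10) + 10^(92/10) + 10^(70/10) = 4.849e+09.
L_total = 10·log₁₀(4.849e+09) = 96.86 dB.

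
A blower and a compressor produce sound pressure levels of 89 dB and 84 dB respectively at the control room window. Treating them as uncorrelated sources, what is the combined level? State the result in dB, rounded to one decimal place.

90.2 dB

For uncorrelated sources the intensities add, so convert each level to linear form, sum, and take 10·log₁₀ of the total.
Σ 10^(L/10) = 10^(89/10) + 10^(84/10) = 1.046e+09.
L_total = 10·log₁₀(1.046e+09) = 90.19 dB.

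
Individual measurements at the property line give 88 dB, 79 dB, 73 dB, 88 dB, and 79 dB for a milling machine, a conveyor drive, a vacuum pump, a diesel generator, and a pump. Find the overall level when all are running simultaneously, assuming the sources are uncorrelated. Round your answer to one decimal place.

For uncorrelated sources the intensities add, so convert each level to linear form, sum, and take 10·log₁₀ of the total.
Σ 10^(L/10) = 10^(88/10) + 10^(79/10) + 10^(73/10) + 10^(88/10) + 10^(79/10) = 1.441e+09.
L_total = 10·log₁₀(1.441e+09) = 91.59 dB.

91.6 dB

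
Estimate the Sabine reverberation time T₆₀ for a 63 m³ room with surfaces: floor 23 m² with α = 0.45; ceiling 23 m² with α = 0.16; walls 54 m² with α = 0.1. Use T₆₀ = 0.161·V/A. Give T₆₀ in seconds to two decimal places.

A = Σ Sᵢαᵢ = 23·0.45 + 23·0.16 + 54·0.1 = 19.43 m².
T₆₀ = 0.161 × 63 / 19.43 = 0.522 s.

0.52 s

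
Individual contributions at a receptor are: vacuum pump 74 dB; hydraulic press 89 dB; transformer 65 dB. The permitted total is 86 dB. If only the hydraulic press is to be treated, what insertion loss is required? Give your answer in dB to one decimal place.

The untreated sources together contribute 10^(74/10) + 10^(65/10) = 2.828e+07, i.e. 74.51 dB.
To meet 86 dB overall, the treated hydraulic press may contribute at most 10^(86/10) − 2.828e+07 = 3.698e+08, i.e. 85.68 dB.
So the hydraulic press must be reduced from 89 to 85.68 dB: IL = 3.32 dB.

3.3 dB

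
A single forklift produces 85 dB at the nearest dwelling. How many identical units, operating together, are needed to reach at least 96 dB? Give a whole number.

N identical sources give L₁ + 10·log₁₀ N, so require 10·log₁₀ N ≥ 96 − 85 = 11.0 dB.
N ≥ 10^(11.0/10) = 12.589, so N = 13.

13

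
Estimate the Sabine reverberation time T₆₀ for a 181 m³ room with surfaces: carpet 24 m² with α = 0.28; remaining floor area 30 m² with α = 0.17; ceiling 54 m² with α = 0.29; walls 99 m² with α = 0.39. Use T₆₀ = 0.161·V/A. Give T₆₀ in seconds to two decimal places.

0.44 s

A = Σ Sᵢαᵢ = 24·0.28 + 30·0.17 + 54·0.29 + 99·0.39 = 66.09 m².
T₆₀ = 0.161 × 181 / 66.09 = 0.441 s.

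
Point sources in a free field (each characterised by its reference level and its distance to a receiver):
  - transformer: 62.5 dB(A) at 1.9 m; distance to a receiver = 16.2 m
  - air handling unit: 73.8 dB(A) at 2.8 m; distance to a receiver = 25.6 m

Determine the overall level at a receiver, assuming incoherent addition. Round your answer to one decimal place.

Apply inverse-square spreading to bring every level to the receiver, then sum 10^(L/10).
transformer: 62.5 − 20·log₁₀(16.2/1.9) = 62.5 − 18.62 = 43.88 dB(A).
air handling unit: 73.8 − 20·log₁₀(25.6/2.8) = 73.8 − 19.22 = 54.58 dB(A).
Σ 10^(L/10) = 3.114e+05 → L_total = 10·log₁₀(3.114e+05) = 54.93 dB(A).

54.9 dB(A)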